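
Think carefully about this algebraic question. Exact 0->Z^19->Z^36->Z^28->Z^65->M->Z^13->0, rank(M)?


Alt sum=0:
(-1)^0*19 + (-1)^1*36 + (-1)^2*28 + (-1)^3*65 + (-1)^4*? + (-1)^5*13=0
rank(M)=67


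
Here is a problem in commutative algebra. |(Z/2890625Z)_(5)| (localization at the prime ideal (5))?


5-primary part: 2890625=5^7*37
Size=5^7=78125


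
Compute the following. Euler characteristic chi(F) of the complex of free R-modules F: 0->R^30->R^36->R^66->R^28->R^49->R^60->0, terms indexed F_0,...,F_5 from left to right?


chi = sum (-1)^i * rank:
(-1)^0*30=30
(-1)^1*36=-36
(-1)^2*66=66
(-1)^3*28=-28
(-1)^4*49=49
(-1)^5*60=-60
chi=21


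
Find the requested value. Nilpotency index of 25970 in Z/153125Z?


25970^k mod 153125:
k=1: 25970
k=2: 78400
k=3: 98000
k=4: 122500
k=5: 0
First zero at k = 5


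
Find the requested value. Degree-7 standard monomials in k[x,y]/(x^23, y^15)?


k[x,y], I = (x^23, y^15), d = 7
Need i < 23 and d-i < 15.
Range: 0 <= i <= 7.
H(7) = 8


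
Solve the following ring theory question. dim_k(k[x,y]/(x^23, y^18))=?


Basis: x^i*y^j, i<23, j<18
23*18=414


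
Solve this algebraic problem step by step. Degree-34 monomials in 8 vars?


C(d+n-1,n-1)=C(41,7)=22481940


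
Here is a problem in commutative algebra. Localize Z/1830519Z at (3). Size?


3-primary part: 1830519=3^10*31
Size=3^10=59049


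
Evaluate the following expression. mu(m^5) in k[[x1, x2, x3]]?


C(n+d-1,d)=C(7,5)=21


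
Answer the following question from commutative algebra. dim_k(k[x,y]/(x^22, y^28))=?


Basis: x^i*y^j, i<22, j<28
22*28=616


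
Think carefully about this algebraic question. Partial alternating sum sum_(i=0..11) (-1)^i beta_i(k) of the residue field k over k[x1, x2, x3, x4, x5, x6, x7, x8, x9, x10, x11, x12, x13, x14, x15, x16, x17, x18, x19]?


Koszul resolution: beta_i(k)=C(n,i), n=19
sum_(i=0..p) (-1)^i C(n,i) = (-1)^p C(n-1,p)
(-1)^11*C(18,11) = (-1)^11*31824 = -31824


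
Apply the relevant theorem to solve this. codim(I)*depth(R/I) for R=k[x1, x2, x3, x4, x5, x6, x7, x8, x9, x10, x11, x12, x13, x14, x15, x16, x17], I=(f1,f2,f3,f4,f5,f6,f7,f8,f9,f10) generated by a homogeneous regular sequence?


codim=10, depth=dim(R/I)=17-10=7
Product=10*7=70


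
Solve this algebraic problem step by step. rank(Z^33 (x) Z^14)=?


rank(M(x)N) = rank(M)*rank(N)
33*14 = 462


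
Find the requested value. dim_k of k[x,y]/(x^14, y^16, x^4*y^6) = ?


k[x,y]/I, I = (x^14, y^16, x^4*y^6)
Rect: 14x16=224. Corner: (14-4)x(16-6)=100.
dim = 224-100 = 124


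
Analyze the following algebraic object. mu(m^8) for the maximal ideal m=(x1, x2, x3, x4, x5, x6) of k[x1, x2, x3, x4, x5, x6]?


Graded Nakayama: mu(m^d) = dim_k (m^d/m^(d+1)) = #degree-8 monomials in 6 vars
C(n+d-1,d)=C(13,8)=1287


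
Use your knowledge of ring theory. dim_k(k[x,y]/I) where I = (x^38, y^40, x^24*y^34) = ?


k[x,y]/I, I = (x^38, y^40, x^24*y^34)
Rect: 38x40=1520. Corner: (38-24)x(40-34)=84.
dim = 1520-84 = 1436


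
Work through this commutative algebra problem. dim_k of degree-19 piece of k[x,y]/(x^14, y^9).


k[x,y], I = (x^14, y^9), d = 19
Need i < 14 and d-i < 9.
Range: 11 <= i <= 13.
H(19) = 3


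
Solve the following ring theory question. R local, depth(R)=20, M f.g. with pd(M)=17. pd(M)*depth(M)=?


pd+depth=20
depth=20-17=3
pd*depth=17*3=51


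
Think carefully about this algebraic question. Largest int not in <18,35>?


gcd(18,35)=1 => F=ab-a-b=18*35-18-35=630-53=577


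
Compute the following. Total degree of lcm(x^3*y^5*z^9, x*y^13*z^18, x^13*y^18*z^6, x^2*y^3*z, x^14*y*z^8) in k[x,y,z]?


lcm = componentwise max:
x: max(3,1,13,2,14)=14
y: max(5,13,18,3,1)=18
z: max(9,18,6,1,8)=18
Total=14+18+18=50


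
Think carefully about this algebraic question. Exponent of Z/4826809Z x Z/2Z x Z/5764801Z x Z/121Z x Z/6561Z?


Exponent = lcm of the cyclic orders; pairwise coprime => product.
13^6*2^1*7^8*11^2*3^8=4826809*2*5764801*121*6561=44180419748596989858


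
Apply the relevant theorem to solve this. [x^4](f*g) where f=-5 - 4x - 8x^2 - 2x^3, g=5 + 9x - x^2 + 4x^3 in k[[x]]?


[x^4] = sum a_i*b_j, i+j=4
  -4*4=-16
  -8*-1=8
  -2*9=-18
Sum=-26


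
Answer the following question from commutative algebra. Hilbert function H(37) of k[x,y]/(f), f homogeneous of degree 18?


H(t)=d for t>=d-1.
d=18, t=37
H(37)=18


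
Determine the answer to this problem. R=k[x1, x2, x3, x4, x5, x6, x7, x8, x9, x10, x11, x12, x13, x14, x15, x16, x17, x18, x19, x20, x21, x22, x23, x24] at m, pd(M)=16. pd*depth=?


pd+depth=24
depth=24-16=8
pd*depth=16*8=128


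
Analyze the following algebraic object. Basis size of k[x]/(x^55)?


Basis: 1,x,...,x^54
dim=55


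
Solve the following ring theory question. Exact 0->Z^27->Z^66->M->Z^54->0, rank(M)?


Alt sum=0:
(-1)^0*27 + (-1)^1*66 + (-1)^2*? + (-1)^3*54=0
rank(M)=93


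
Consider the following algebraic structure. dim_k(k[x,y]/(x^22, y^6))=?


Basis: x^i*y^j, i<22, j<6
22*6=132


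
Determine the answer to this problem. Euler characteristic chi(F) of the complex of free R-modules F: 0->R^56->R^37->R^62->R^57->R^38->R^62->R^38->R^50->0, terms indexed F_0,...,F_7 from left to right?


chi = sum (-1)^i * rank:
(-1)^0*56=56
(-1)^1*37=-37
(-1)^2*62=62
(-1)^3*57=-57
(-1)^4*38=38
(-1)^5*62=-62
(-1)^6*38=38
(-1)^7*50=-50
chi=-12


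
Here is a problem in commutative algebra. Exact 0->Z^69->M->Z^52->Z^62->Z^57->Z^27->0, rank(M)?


Alt sum=0:
(-1)^0*69 + (-1)^1*? + (-1)^2*52 + (-1)^3*62 + (-1)^4*57 + (-1)^5*27=0
rank(M)=89


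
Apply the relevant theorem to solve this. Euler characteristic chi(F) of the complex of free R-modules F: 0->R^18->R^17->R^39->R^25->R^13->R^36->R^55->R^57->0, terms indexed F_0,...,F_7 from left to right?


chi = sum (-1)^i * rank:
(-1)^0*18=18
(-1)^1*17=-17
(-1)^2*39=39
(-1)^3*25=-25
(-1)^4*13=13
(-1)^5*36=-36
(-1)^6*55=55
(-1)^7*57=-57
chi=-10


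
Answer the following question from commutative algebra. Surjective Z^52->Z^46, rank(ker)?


rank(ker) = 52-46 = 6


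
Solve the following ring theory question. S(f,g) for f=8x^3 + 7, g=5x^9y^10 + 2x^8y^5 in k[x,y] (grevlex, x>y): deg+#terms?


LT(f)=8x^3, LT(g)=5x^9y^10
lcm(LM)=x^9y^10
S(f,g) (scaled by 40 to clear denominators) = 5x^6y^10*f - 8*g = 35x^6y^10 - 16x^8y^5
2 terms, deg 16.
16+2=18


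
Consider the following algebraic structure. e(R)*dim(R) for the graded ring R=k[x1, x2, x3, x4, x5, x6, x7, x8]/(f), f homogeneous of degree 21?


e(R)=deg(f)=21, dim(R)=8-1=7
e*dim=21*7=147


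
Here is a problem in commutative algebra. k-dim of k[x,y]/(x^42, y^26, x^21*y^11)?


k[x,y]/I, I = (x^42, y^26, x^21*y^11)
Rect: 42x26=1092. Corner: (42-21)x(26-11)=315.
dim = 1092-315 = 777


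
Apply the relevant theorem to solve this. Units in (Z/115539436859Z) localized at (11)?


Local ring = Z/2357947691Z.
phi(2357947691) = 11^8*(11-1) = 2143588810


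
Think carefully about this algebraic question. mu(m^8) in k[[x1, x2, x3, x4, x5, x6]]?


C(n+d-1,d)=C(13,8)=1287


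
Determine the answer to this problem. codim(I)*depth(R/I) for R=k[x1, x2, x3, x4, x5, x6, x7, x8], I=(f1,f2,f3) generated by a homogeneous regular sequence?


codim=3, depth=dim(R/I)=8-3=5
Product=3*5=15


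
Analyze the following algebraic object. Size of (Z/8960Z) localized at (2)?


2-primary part: 8960=2^8*35
Size=2^8=256


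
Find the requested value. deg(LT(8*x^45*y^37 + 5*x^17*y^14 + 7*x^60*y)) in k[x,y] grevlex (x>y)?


LT: 8*x^45*y^37
deg_x=45, deg_y=37
Total=45+37=82


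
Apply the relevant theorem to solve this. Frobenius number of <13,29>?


gcd(13,29)=1 => F=ab-a-b=13*29-13-29=377-42=335


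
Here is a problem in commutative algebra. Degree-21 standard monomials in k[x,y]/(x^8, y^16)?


k[x,y], I = (x^8, y^16), d = 21
Need i < 8 and d-i < 16.
Range: 6 <= i <= 7.
H(21) = 2


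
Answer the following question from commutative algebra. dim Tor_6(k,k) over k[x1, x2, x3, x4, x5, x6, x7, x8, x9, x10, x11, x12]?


Koszul: C(n,i)=C(12,6)=924


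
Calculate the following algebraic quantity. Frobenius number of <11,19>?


gcd(11,19)=1 => F=ab-a-b=11*19-11-19=209-30=179


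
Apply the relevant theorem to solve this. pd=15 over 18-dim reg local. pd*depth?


pd+depth=18
depth=18-15=3
pd*depth=15*3=45


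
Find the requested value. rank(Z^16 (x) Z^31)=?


rank(M(x)N) = rank(M)*rank(N)
16*31 = 496


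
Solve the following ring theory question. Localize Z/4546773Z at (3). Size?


3-primary part: 4546773=3^10*77
Size=3^10=59049


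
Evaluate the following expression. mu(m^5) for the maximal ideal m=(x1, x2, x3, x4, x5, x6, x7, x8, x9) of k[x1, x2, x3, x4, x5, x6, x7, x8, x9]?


Graded Nakayama: mu(m^d) = dim_k (m^d/m^(d+1)) = #degree-5 monomials in 9 vars
C(n+d-1,d)=C(13,5)=1287


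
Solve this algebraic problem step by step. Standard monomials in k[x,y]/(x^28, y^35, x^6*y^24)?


k[x,y]/I, I = (x^28, y^35, x^6*y^24)
Rect: 28x35=980. Corner: (28-6)x(35-24)=242.
dim = 980-242 = 738


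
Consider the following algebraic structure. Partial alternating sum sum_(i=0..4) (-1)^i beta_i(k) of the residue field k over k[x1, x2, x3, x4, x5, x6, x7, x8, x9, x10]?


Koszul resolution: beta_i(k)=C(n,i), n=10
sum_(i=0..p) (-1)^i C(n,i) = (-1)^p C(n-1,p)
(-1)^4*C(9,4) = (-1)^4*126 = 126


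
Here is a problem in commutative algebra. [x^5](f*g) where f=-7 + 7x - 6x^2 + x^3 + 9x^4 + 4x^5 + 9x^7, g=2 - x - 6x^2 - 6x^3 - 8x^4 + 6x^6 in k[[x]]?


[x^5] = sum a_i*b_j, i+j=5
  7*-8=-56
  -6*-6=36
  1*-6=-6
  9*-1=-9
  4*2=8
Sum=-27


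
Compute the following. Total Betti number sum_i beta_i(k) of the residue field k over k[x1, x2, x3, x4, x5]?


Koszul resolution: beta_i(k)=C(n,i), n=5
sum_i C(5,i) = 2^5 = 32


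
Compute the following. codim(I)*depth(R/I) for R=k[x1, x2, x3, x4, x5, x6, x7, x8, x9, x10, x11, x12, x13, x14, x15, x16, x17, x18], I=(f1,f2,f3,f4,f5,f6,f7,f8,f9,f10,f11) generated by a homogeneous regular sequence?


codim=11, depth=dim(R/I)=18-11=7
Product=11*7=77


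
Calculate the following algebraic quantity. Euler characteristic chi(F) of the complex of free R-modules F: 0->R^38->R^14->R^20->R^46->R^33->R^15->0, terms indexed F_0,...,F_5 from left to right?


chi = sum (-1)^i * rank:
(-1)^0*38=38
(-1)^1*14=-14
(-1)^2*20=20
(-1)^3*46=-46
(-1)^4*33=33
(-1)^5*15=-15
chi=16


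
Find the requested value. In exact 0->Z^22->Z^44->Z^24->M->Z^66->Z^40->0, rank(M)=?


Alt sum=0:
(-1)^0*22 + (-1)^1*44 + (-1)^2*24 + (-1)^3*? + (-1)^4*66 + (-1)^5*40=0
rank(M)=28


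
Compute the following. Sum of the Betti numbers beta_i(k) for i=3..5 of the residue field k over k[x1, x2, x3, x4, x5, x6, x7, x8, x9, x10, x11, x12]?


Koszul resolution: beta_i(k)=C(n,i), n=12
C(12,3)=220, C(12,4)=495, C(12,5)=792
Sum=1507


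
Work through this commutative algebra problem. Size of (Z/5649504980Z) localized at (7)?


7-primary part: 5649504980=7^10*20
Size=7^10=282475249


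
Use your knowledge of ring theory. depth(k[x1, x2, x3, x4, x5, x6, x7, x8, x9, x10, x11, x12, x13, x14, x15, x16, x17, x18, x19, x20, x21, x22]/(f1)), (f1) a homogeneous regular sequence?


depth(R)=22
depth(R/I)=22-1=21


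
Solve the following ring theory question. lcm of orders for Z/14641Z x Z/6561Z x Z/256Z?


Exponent = lcm of the cyclic orders; pairwise coprime => product.
11^4*3^8*2^8=14641*6561*256=24591257856


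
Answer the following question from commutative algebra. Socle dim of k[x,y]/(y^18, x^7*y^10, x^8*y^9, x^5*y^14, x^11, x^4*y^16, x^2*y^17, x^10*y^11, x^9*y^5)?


Socle = ann(m) = span of standard monomials u with x*u, y*u in I (staircase corners).
Redundant generators: x^10*y^11
Minimal generators: x^11, x^9*y^5, x^8*y^9, x^7*y^10, x^5*y^14, x^4*y^16, x^2*y^17, y^18
Corners: xy^17, x^3y^16, x^4y^15, x^6y^13, x^7y^9, x^8y^8, x^10y^4
Socle dim=7


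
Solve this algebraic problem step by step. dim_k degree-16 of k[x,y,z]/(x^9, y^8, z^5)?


Need i<9, j<8, k<5 with i+j+k=16.
For each i, j ranges over max(0,16-i-4)..min(7,16-i):
  i=0: j in [12,7] -> 0
  i=1: j in [11,7] -> 0
  i=2: j in [10,7] -> 0
  i=3: j in [9,7] -> 0
  i=4: j in [8,7] -> 0
  i=5: j in [7,7] -> 1
  i=6: j in [6,7] -> 2
  i=7: j in [5,7] -> 3
  i=8: j in [4,7] -> 4
H(16) = 0+0+0+0+0+1+2+3+4 = 10


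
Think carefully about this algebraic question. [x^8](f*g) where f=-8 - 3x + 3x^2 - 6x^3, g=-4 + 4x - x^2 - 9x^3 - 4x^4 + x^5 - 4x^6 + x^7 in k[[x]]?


[x^8] = sum a_i*b_j, i+j=8
  -3*1=-3
  3*-4=-12
  -6*1=-6
Sum=-21


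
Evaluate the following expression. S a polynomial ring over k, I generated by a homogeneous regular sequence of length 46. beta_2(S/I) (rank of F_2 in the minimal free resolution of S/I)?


Regular sequence => Koszul complex is the minimal free resolution.
Syz_1 minimally generated by Koszul relations f_i*e_j - f_j*e_i (i<j): mu(Syz_1) = beta_2 = C(m,2) = m(m-1)/2
m=46
46*45/2 = 1035


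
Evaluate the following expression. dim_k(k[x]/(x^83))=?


Basis: 1,x,...,x^82
dim=83


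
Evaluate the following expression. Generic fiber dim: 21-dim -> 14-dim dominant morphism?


dim(fiber)=dim(X)-dim(Y)=21-14=7


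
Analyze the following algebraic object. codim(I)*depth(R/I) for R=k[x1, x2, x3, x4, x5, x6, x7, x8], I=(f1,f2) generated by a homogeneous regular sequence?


codim=2, depth=dim(R/I)=8-2=6
Product=2*6=12


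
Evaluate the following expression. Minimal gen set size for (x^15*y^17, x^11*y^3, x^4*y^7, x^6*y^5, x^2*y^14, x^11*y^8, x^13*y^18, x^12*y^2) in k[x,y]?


Remove redundant (divisible by others).
x^15*y^17 redundant.
x^13*y^18 redundant.
x^11*y^8 redundant.
Min: x^12*y^2, x^11*y^3, x^6*y^5, x^4*y^7, x^2*y^14
Count=5


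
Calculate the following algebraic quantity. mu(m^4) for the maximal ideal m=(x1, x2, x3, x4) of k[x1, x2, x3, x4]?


Graded Nakayama: mu(m^d) = dim_k (m^d/m^(d+1)) = #degree-4 monomials in 4 vars
C(n+d-1,d)=C(7,4)=35


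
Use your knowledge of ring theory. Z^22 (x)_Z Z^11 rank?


rank(M(x)N) = rank(M)*rank(N)
22*11 = 242


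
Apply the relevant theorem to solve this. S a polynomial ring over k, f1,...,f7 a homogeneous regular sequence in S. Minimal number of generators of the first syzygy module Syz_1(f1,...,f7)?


Regular sequence => Koszul complex is the minimal free resolution.
Syz_1 minimally generated by Koszul relations f_i*e_j - f_j*e_i (i<j): mu(Syz_1) = beta_2 = C(m,2) = m(m-1)/2
m=7
7*6/2 = 21


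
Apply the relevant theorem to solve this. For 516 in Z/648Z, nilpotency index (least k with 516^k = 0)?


516^k mod 648:
k=1: 516
k=2: 576
k=3: 432
k=4: 0
First zero at k = 4


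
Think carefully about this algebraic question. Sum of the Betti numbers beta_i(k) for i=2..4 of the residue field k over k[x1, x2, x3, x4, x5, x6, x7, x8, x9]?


Koszul resolution: beta_i(k)=C(n,i), n=9
C(9,2)=36, C(9,3)=84, C(9,4)=126
Sum=246


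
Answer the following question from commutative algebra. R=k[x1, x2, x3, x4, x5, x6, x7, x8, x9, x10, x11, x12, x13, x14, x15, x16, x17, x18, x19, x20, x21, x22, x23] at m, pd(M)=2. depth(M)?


pd+depth=depth(R)=23
depth=23-2=21


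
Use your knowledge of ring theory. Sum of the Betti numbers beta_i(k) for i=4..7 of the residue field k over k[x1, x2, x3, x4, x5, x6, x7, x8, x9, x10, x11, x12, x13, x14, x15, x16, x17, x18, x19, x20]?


Koszul resolution: beta_i(k)=C(n,i), n=20
C(20,4)=4845, C(20,5)=15504, C(20,6)=38760, C(20,7)=77520
Sum=136629


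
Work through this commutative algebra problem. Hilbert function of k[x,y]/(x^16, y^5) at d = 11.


k[x,y], I = (x^16, y^5), d = 11
Need i < 16 and d-i < 5.
Range: 7 <= i <= 11.
H(11) = 5


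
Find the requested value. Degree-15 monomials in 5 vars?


C(d+n-1,n-1)=C(19,4)=3876


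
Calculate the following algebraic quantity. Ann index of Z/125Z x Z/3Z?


Exponent = lcm of the cyclic orders; pairwise coprime => product.
5^3*3^1=125*3=375


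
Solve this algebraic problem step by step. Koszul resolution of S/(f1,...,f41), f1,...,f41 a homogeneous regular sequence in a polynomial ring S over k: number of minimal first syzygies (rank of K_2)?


Regular sequence => Koszul complex is the minimal free resolution.
Syz_1 minimally generated by Koszul relations f_i*e_j - f_j*e_i (i<j): mu(Syz_1) = beta_2 = C(m,2) = m(m-1)/2
m=41
41*40/2 = 820


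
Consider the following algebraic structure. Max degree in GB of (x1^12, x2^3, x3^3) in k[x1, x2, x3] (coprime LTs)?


Pure powers, coprime LTs => already GB.
Degrees: 12, 3, 3
Max=12


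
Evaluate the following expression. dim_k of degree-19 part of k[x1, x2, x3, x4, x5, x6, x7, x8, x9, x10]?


C(d+n-1,n-1)=C(28,9)=6906900


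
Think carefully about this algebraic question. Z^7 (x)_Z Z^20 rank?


rank(M(x)N) = rank(M)*rank(N)
7*20 = 140


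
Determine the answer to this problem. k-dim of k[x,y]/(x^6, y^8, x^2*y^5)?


k[x,y]/I, I = (x^6, y^8, x^2*y^5)
Rect: 6x8=48. Corner: (6-2)x(8-5)=12.
dim = 48-12 = 36


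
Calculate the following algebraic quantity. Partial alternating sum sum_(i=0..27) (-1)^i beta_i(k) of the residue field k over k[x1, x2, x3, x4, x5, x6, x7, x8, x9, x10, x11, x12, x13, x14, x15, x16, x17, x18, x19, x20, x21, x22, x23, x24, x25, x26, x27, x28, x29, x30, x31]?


Koszul resolution: beta_i(k)=C(n,i), n=31
sum_(i=0..p) (-1)^i C(n,i) = (-1)^p C(n-1,p)
(-1)^27*C(30,27) = (-1)^27*4060 = -4060


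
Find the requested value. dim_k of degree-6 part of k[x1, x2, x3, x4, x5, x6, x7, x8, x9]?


C(d+n-1,n-1)=C(14,8)=3003


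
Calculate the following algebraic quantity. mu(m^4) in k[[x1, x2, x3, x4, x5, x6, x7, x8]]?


C(n+d-1,d)=C(11,4)=330


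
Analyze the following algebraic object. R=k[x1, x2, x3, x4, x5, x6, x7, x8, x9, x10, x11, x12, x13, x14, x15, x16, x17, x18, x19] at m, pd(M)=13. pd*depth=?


pd+depth=19
depth=19-13=6
pd*depth=13*6=78


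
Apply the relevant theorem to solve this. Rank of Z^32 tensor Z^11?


rank(M(x)N) = rank(M)*rank(N)
32*11 = 352


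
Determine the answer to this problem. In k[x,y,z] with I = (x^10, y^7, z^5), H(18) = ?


Need i<10, j<7, k<5 with i+j+k=18.
For each i, j ranges over max(0,18-i-4)..min(6,18-i):
  i=0: j in [14,6] -> 0
  i=1: j in [13,6] -> 0
  i=2: j in [12,6] -> 0
  i=3: j in [11,6] -> 0
  i=4: j in [10,6] -> 0
  i=5: j in [9,6] -> 0
  i=6: j in [8,6] -> 0
  i=7: j in [7,6] -> 0
  i=8: j in [6,6] -> 1
  i=9: j in [5,6] -> 2
H(18) = 0+0+0+0+0+0+0+0+1+2 = 3


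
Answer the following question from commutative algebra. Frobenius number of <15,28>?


gcd(15,28)=1 => F=ab-a-b=15*28-15-28=420-43=377


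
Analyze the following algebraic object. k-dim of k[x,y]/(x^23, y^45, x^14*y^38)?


k[x,y]/I, I = (x^23, y^45, x^14*y^38)
Rect: 23x45=1035. Corner: (23-14)x(45-38)=63.
dim = 1035-63 = 972


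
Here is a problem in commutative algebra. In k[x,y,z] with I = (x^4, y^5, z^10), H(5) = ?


Need i<4, j<5, k<10 with i+j+k=5.
For each i, j ranges over max(0,5-i-9)..min(4,5-i):
  i=0: j in [0,4] -> 5
  i=1: j in [0,4] -> 5
  i=2: j in [0,3] -> 4
  i=3: j in [0,2] -> 3
H(5) = 5+5+4+3 = 17


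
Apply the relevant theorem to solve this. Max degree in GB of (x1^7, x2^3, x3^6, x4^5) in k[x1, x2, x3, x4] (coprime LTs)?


Pure powers, coprime LTs => already GB.
Degrees: 7, 3, 6, 5
Max=7


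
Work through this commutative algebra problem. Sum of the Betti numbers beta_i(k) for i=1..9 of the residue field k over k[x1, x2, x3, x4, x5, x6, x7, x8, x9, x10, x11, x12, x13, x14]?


Koszul resolution: beta_i(k)=C(n,i), n=14
C(14,1)=14, C(14,2)=91, C(14,3)=364, C(14,4)=1001, C(14,5)=2002, C(14,6)=3003, C(14,7)=3432, C(14,8)=3003, C(14,9)=2002
Sum=14912


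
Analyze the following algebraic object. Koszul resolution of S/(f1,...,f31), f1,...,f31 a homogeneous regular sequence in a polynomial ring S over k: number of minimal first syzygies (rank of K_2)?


Regular sequence => Koszul complex is the minimal free resolution.
Syz_1 minimally generated by Koszul relations f_i*e_j - f_j*e_i (i<j): mu(Syz_1) = beta_2 = C(m,2) = m(m-1)/2
m=31
31*30/2 = 465


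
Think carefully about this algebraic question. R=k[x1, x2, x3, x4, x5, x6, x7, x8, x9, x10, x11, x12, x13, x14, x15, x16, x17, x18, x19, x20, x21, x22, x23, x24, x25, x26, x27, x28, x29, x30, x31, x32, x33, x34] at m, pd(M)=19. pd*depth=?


pd+depth=34
depth=34-19=15
pd*depth=19*15=285


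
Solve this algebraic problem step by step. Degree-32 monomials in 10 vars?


C(d+n-1,n-1)=C(41,9)=350343565


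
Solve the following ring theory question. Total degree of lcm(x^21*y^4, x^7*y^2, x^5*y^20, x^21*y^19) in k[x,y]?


lcm = componentwise max:
x: max(21,7,5,21)=21
y: max(4,2,20,19)=20
Total=21+20=41


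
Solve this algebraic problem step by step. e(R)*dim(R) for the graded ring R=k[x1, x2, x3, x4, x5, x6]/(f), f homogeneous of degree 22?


e(R)=deg(f)=22, dim(R)=6-1=5
e*dim=22*5=110


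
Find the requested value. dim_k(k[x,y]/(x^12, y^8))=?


Basis: x^i*y^j, i<12, j<8
12*8=96


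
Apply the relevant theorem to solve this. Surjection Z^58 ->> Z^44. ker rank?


rank(ker) = 58-44 = 14


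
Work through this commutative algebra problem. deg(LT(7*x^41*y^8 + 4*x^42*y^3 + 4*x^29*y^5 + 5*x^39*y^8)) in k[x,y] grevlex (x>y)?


LT: 7*x^41*y^8
deg_x=41, deg_y=8
Total=41+8=49


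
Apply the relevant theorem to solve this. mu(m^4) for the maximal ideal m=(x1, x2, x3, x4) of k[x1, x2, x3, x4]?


Graded Nakayama: mu(m^d) = dim_k (m^d/m^(d+1)) = #degree-4 monomials in 4 vars
C(n+d-1,d)=C(7,4)=35


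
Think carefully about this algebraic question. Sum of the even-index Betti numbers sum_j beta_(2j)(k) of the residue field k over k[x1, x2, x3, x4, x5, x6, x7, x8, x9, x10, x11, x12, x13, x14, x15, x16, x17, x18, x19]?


Koszul resolution: beta_i(k)=C(n,i), n=19
sum_even C(19,i) = 2^(n-1) = 2^18 = 262144


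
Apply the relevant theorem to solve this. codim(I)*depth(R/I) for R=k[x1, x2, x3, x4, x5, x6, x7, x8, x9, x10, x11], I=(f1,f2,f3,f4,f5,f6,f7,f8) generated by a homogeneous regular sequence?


codim=8, depth=dim(R/I)=11-8=3
Product=8*3=24


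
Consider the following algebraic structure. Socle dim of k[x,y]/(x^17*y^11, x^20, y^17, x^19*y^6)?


Socle = ann(m) = span of standard monomials u with x*u, y*u in I (staircase corners).
Minimal generators: x^20, x^19*y^6, x^17*y^11, y^17
Corners: x^16y^16, x^18y^10, x^19y^5
Socle dim=3


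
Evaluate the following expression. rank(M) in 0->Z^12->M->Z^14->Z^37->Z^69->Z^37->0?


Alt sum=0:
(-1)^0*12 + (-1)^1*? + (-1)^2*14 + (-1)^3*37 + (-1)^4*69 + (-1)^5*37=0
rank(M)=21


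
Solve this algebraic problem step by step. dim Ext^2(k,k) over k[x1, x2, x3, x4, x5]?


C(n,i)=C(5,2)=10


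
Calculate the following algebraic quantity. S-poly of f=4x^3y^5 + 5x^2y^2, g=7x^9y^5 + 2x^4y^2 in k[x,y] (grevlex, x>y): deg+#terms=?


LT(f)=4x^3y^5, LT(g)=7x^9y^5
lcm(LM)=x^9y^5
S(f,g) (scaled by 28 to clear denominators) = 7x^6*f - 4*g = 35x^8y^2 - 8x^4y^2
2 terms, deg 10.
10+2=12


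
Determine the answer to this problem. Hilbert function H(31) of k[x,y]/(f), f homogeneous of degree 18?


H(t)=d for t>=d-1.
d=18, t=31
H(31)=18


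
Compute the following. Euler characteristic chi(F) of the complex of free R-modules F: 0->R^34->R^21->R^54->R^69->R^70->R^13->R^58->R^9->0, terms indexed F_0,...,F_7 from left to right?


chi = sum (-1)^i * rank:
(-1)^0*34=34
(-1)^1*21=-21
(-1)^2*54=54
(-1)^3*69=-69
(-1)^4*70=70
(-1)^5*13=-13
(-1)^6*58=58
(-1)^7*9=-9
chi=104


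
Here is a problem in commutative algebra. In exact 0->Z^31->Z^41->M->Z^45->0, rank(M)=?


Alt sum=0:
(-1)^0*31 + (-1)^1*41 + (-1)^2*? + (-1)^3*45=0
rank(M)=55


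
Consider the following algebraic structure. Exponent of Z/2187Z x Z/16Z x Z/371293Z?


Exponent = lcm of the cyclic orders; pairwise coprime => product.
3^7*2^4*13^5=2187*16*371293=12992284656


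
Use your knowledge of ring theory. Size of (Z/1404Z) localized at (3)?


3-primary part: 1404=3^3*52
Size=3^3=27


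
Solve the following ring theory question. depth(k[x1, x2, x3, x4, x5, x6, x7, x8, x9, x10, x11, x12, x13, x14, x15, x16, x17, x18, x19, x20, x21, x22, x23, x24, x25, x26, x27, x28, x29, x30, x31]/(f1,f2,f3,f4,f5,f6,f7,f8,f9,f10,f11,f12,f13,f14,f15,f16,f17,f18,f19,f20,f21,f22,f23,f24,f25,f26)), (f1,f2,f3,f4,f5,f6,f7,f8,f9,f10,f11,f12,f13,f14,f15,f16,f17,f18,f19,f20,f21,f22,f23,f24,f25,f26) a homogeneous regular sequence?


depth(R)=31
depth(R/I)=31-26=5


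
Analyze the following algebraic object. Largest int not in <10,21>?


gcd(10,21)=1 => F=ab-a-b=10*21-10-21=210-31=179


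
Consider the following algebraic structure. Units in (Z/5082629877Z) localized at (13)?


Local ring = Z/62748517Z.
phi(62748517) = 13^6*(13-1) = 57921708


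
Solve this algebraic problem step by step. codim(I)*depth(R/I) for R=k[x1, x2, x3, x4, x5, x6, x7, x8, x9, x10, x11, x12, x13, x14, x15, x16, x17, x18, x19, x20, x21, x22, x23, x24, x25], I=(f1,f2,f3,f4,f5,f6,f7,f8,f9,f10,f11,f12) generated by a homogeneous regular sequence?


codim=12, depth=dim(R/I)=25-12=13
Product=12*13=156


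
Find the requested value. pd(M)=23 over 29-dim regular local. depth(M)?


pd+depth=depth(R)=29
depth=29-23=6


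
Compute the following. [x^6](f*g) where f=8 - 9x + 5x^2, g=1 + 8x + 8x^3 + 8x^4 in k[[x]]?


[x^6] = sum a_i*b_j, i+j=6
  5*8=40
Sum=40


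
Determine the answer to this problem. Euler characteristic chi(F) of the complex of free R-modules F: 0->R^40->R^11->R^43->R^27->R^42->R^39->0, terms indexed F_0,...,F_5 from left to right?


chi = sum (-1)^i * rank:
(-1)^0*40=40
(-1)^1*11=-11
(-1)^2*43=43
(-1)^3*27=-27
(-1)^4*42=42
(-1)^5*39=-39
chi=48


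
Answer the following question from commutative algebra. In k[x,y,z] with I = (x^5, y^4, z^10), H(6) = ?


Need i<5, j<4, k<10 with i+j+k=6.
For each i, j ranges over max(0,6-i-9)..min(3,6-i):
  i=0: j in [0,3] -> 4
  i=1: j in [0,3] -> 4
  i=2: j in [0,3] -> 4
  i=3: j in [0,3] -> 4
  i=4: j in [0,2] -> 3
H(6) = 4+4+4+4+3 = 19


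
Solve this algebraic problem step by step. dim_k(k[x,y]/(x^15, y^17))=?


Basis: x^i*y^j, i<15, j<17
15*17=255


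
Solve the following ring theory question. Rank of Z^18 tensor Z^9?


rank(M(x)N) = rank(M)*rank(N)
18*9 = 162


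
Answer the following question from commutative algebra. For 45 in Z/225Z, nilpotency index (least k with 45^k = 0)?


45^k mod 225:
k=1: 45
k=2: 0
First zero at k = 2


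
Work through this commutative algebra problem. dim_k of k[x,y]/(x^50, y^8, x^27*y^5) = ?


k[x,y]/I, I = (x^50, y^8, x^27*y^5)
Rect: 50x8=400. Corner: (50-27)x(8-5)=69.
dim = 400-69 = 331


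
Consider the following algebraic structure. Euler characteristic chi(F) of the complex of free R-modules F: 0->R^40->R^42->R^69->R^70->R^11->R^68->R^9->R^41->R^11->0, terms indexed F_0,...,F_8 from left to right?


chi = sum (-1)^i * rank:
(-1)^0*40=40
(-1)^1*42=-42
(-1)^2*69=69
(-1)^3*70=-70
(-1)^4*11=11
(-1)^5*68=-68
(-1)^6*9=9
(-1)^7*41=-41
(-1)^8*11=11
chi=-81


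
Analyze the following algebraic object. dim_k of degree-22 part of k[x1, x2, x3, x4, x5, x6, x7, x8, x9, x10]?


C(d+n-1,n-1)=C(31,9)=20160075


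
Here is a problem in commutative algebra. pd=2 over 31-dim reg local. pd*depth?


pd+depth=31
depth=31-2=29
pd*depth=2*29=58


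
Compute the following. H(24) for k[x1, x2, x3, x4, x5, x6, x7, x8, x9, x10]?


C(d+n-1,n-1)=C(33,9)=38567100


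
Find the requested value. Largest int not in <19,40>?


gcd(19,40)=1 => F=ab-a-b=19*40-19-40=760-59=701


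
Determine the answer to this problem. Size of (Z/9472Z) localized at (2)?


2-primary part: 9472=2^8*37
Size=2^8=256


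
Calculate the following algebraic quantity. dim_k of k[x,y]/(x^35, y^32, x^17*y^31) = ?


k[x,y]/I, I = (x^35, y^32, x^17*y^31)
Rect: 35x32=1120. Corner: (35-17)x(32-31)=18.
dim = 1120-18 = 1102


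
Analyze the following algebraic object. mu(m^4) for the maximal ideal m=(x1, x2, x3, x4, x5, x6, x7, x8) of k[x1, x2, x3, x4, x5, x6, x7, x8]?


Graded Nakayama: mu(m^d) = dim_k (m^d/m^(d+1)) = #degree-4 monomials in 8 vars
C(n+d-1,d)=C(11,4)=330


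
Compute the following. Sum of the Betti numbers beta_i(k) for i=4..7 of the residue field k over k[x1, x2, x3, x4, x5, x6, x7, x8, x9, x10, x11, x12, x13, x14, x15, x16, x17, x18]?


Koszul resolution: beta_i(k)=C(n,i), n=18
C(18,4)=3060, C(18,5)=8568, C(18,6)=18564, C(18,7)=31824
Sum=62016


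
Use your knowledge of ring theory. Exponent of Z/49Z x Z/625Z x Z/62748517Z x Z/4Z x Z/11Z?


Exponent = lcm of the cyclic orders; pairwise coprime => product.
7^2*5^4*13^7*2^2*11^1=49*625*62748517*4*11=84553626657500


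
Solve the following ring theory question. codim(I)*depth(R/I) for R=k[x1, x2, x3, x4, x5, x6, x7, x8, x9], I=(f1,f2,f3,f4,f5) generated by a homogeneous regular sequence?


codim=5, depth=dim(R/I)=9-5=4
Product=5*4=20


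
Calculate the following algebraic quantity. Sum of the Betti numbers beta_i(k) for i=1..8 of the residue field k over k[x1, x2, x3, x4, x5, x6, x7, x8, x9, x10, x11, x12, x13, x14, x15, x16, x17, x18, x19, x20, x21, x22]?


Koszul resolution: beta_i(k)=C(n,i), n=22
C(22,1)=22, C(22,2)=231, C(22,3)=1540, C(22,4)=7315, C(22,5)=26334, C(22,6)=74613, C(22,7)=170544, C(22,8)=319770
Sum=600369


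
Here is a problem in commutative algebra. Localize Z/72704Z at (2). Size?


2-primary part: 72704=2^10*71
Size=2^10=1024


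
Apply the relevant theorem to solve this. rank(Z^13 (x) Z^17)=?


rank(M(x)N) = rank(M)*rank(N)
13*17 = 221


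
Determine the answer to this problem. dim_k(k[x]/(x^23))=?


Basis: 1,x,...,x^22
dim=23


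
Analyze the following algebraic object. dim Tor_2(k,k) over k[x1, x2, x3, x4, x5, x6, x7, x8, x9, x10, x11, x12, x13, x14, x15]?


Koszul: C(n,i)=C(15,2)=105


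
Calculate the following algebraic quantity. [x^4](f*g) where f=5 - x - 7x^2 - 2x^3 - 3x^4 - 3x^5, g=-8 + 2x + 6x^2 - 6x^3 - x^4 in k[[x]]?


[x^4] = sum a_i*b_j, i+j=4
  5*-1=-5
  -1*-6=6
  -7*6=-42
  -2*2=-4
  -3*-8=24
Sum=-21


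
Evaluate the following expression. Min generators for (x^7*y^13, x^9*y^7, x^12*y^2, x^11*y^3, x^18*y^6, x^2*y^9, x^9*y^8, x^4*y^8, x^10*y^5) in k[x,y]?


Remove redundant (divisible by others).
x^18*y^6 redundant.
x^9*y^8 redundant.
x^7*y^13 redundant.
Min: x^12*y^2, x^11*y^3, x^10*y^5, x^9*y^7, x^4*y^8, x^2*y^9
Count=6


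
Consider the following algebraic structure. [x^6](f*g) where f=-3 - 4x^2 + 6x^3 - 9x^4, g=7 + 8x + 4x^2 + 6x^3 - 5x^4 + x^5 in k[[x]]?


[x^6] = sum a_i*b_j, i+j=6
  -4*-5=20
  6*6=36
  -9*4=-36
Sum=20


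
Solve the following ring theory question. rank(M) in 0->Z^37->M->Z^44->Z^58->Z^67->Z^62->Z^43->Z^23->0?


Alt sum=0:
(-1)^0*37 + (-1)^1*? + (-1)^2*44 + (-1)^3*58 + (-1)^4*67 + (-1)^5*62 + (-1)^6*43 + (-1)^7*23=0
rank(M)=48


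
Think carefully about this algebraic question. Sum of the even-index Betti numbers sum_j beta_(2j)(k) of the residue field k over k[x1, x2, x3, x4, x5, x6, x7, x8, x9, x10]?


Koszul resolution: beta_i(k)=C(n,i), n=10
sum_even C(10,i) = 2^(n-1) = 2^9 = 512


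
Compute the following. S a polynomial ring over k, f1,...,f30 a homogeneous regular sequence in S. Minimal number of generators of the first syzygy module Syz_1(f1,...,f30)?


Regular sequence => Koszul complex is the minimal free resolution.
Syz_1 minimally generated by Koszul relations f_i*e_j - f_j*e_i (i<j): mu(Syz_1) = beta_2 = C(m,2) = m(m-1)/2
m=30
30*29/2 = 435


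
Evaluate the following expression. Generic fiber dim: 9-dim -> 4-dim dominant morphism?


dim(fiber)=dim(X)-dim(Y)=9-4=5


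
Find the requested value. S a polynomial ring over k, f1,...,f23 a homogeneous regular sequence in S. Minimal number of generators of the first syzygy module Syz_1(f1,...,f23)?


Regular sequence => Koszul complex is the minimal free resolution.
Syz_1 minimally generated by Koszul relations f_i*e_j - f_j*e_i (i<j): mu(Syz_1) = beta_2 = C(m,2) = m(m-1)/2
m=23
23*22/2 = 253


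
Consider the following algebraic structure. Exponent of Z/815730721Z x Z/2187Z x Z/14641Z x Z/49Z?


Exponent = lcm of the cyclic orders; pairwise coprime => product.
13^8*3^7*11^4*7^2=815730721*2187*14641*49=1279859870517471243


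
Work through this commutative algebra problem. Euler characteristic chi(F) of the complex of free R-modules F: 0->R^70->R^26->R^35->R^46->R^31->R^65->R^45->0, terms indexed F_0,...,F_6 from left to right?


chi = sum (-1)^i * rank:
(-1)^0*70=70
(-1)^1*26=-26
(-1)^2*35=35
(-1)^3*46=-46
(-1)^4*31=31
(-1)^5*65=-65
(-1)^6*45=45
chi=44


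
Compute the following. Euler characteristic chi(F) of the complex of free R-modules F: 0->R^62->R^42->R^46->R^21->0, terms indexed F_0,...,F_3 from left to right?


chi = sum (-1)^i * rank:
(-1)^0*62=62
(-1)^1*42=-42
(-1)^2*46=46
(-1)^3*21=-21
chi=45


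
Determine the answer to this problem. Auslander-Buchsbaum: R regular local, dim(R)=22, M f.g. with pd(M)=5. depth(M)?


pd+depth=depth(R)=22
depth=22-5=17


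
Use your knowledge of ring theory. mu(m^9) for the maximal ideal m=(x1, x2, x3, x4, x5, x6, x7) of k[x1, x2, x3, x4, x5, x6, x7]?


Graded Nakayama: mu(m^d) = dim_k (m^d/m^(d+1)) = #degree-9 monomials in 7 vars
C(n+d-1,d)=C(15,9)=5005


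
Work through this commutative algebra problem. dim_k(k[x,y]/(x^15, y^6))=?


Basis: x^i*y^j, i<15, j<6
15*6=90


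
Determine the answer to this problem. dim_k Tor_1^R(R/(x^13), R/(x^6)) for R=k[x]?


Tor_1(R/I,R/J)=(I cap J)/IJ=(x^13)/(x^19)
dim=19-13=min(13,6)=6


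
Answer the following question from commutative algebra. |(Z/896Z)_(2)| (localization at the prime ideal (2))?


2-primary part: 896=2^7*7
Size=2^7=128


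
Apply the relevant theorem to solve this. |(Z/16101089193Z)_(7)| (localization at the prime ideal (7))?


7-primary part: 16101089193=7^10*57
Size=7^10=282475249


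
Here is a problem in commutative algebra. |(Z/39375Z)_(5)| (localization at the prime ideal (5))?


5-primary part: 39375=5^4*63
Size=5^4=625


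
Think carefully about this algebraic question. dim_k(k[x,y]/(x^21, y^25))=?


Basis: x^i*y^j, i<21, j<25
21*25=525


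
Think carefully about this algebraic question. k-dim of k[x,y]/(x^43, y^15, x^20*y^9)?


k[x,y]/I, I = (x^43, y^15, x^20*y^9)
Rect: 43x15=645. Corner: (43-20)x(15-9)=138.
dim = 645-138 = 507


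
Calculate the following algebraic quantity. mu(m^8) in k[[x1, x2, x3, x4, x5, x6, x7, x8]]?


C(n+d-1,d)=C(15,8)=6435


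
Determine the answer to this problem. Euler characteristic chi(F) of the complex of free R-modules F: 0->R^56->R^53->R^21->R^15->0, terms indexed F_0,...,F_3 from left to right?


chi = sum (-1)^i * rank:
(-1)^0*56=56
(-1)^1*53=-53
(-1)^2*21=21
(-1)^3*15=-15
chi=9


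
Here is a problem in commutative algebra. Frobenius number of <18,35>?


gcd(18,35)=1 => F=ab-a-b=18*35-18-35=630-53=577


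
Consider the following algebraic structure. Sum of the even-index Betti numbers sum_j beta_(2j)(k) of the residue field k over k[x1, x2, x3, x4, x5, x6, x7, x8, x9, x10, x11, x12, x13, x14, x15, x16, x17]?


Koszul resolution: beta_i(k)=C(n,i), n=17
sum_even C(17,i) = 2^(n-1) = 2^16 = 65536


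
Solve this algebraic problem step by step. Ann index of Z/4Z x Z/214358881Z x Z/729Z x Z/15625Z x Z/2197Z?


Exponent = lcm of the cyclic orders; pairwise coprime => product.
2^2*11^8*3^6*5^6*13^3=4*214358881*729*15625*2197=21457498154690812500


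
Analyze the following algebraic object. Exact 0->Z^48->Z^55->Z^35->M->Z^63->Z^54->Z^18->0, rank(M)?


Alt sum=0:
(-1)^0*48 + (-1)^1*55 + (-1)^2*35 + (-1)^3*? + (-1)^4*63 + (-1)^5*54 + (-1)^6*18=0
rank(M)=55


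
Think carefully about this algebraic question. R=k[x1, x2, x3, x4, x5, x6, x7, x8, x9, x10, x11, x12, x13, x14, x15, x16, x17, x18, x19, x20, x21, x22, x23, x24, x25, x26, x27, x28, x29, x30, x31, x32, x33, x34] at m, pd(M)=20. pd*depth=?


pd+depth=34
depth=34-20=14
pd*depth=20*14=280


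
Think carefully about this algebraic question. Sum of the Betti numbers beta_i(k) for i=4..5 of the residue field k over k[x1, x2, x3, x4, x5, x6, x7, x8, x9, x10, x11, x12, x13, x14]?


Koszul resolution: beta_i(k)=C(n,i), n=14
C(14,4)=1001, C(14,5)=2002
Sum=3003


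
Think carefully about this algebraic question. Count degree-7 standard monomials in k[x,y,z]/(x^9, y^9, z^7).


Need i<9, j<9, k<7 with i+j+k=7.
For each i, j ranges over max(0,7-i-6)..min(8,7-i):
  i=0: j in [1,7] -> 7
  i=1: j in [0,6] -> 7
  i=2: j in [0,5] -> 6
  i=3: j in [0,4] -> 5
  i=4: j in [0,3] -> 4
  i=5: j in [0,2] -> 3
  i=6: j in [0,1] -> 2
  i=7: j in [0,0] -> 1
H(7) = 7+7+6+5+4+3+2+1 = 35


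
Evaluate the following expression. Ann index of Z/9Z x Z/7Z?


Exponent = lcm of the cyclic orders; pairwise coprime => product.
3^2*7^1=9*7=63


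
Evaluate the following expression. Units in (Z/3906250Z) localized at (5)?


Local ring = Z/1953125Z.
phi(1953125) = 5^8*(5-1) = 1562500


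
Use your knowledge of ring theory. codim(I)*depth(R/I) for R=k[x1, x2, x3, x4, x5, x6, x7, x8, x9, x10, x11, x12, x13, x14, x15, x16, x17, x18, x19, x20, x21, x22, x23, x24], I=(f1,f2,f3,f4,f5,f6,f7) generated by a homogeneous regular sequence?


codim=7, depth=dim(R/I)=24-7=17
Product=7*17=119


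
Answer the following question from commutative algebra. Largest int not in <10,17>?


gcd(10,17)=1 => F=ab-a-b=10*17-10-17=170-27=143


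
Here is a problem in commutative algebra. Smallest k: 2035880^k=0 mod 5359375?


2035880^k mod 5359375:
k=1: 2035880
k=2: 733775
k=3: 300125
k=4: 1500625
k=5: 2143750
k=6: 0
First zero at k = 6


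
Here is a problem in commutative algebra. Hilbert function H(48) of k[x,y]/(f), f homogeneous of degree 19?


H(t)=d for t>=d-1.
d=19, t=48
H(48)=19


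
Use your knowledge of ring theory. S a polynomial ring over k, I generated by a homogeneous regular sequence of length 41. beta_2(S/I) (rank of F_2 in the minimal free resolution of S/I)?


Regular sequence => Koszul complex is the minimal free resolution.
Syz_1 minimally generated by Koszul relations f_i*e_j - f_j*e_i (i<j): mu(Syz_1) = beta_2 = C(m,2) = m(m-1)/2
m=41
41*40/2 = 820


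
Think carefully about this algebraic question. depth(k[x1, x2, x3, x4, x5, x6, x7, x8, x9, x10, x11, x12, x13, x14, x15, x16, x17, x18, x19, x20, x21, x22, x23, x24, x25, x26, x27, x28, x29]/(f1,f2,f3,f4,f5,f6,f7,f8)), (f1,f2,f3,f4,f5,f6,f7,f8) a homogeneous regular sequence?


depth(R)=29
depth(R/I)=29-8=21


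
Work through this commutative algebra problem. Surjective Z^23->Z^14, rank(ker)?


rank(ker) = 23-14 = 9


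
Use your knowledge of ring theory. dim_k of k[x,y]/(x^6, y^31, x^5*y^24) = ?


k[x,y]/I, I = (x^6, y^31, x^5*y^24)
Rect: 6x31=186. Corner: (6-5)x(31-24)=7.
dim = 186-7 = 179


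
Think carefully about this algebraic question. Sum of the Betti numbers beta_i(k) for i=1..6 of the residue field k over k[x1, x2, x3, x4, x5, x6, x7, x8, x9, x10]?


Koszul resolution: beta_i(k)=C(n,i), n=10
C(10,1)=10, C(10,2)=45, C(10,3)=120, C(10,4)=210, C(10,5)=252, C(10,6)=210
Sum=847


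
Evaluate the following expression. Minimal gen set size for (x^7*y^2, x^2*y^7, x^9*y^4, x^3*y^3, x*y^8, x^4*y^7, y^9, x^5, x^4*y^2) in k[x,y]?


Remove redundant (divisible by others).
x^7*y^2 redundant.
x^9*y^4 redundant.
x^4*y^7 redundant.
Min: x^5, x^4*y^2, x^3*y^3, x^2*y^7, x*y^8, y^9
Count=6


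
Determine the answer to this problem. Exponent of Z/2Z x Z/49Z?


Exponent = lcm of the cyclic orders; pairwise coprime => product.
2^1*7^2=2*49=98


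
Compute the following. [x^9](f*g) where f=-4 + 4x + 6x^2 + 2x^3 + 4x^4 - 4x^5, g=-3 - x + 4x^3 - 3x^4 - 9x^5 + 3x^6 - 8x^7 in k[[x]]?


[x^9] = sum a_i*b_j, i+j=9
  6*-8=-48
  2*3=6
  4*-9=-36
  -4*-3=12
Sum=-66
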